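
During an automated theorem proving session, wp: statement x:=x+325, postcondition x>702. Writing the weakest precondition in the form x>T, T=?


Formula: wp(x:=E, P) = P[E/x] (substitute E for x in postcondition)
Step 1: Postcondition: x>702
Step 2: Substitute x+325 for x: x+325>702
Step 3: Solve for x: x > 702-325 = 377

377


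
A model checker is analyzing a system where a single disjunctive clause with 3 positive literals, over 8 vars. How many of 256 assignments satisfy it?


Step 1: Total=2^8=256
Step 2: Unsat when all 3 false: 2^5=32
Step 3: Sat=256-32=224

224


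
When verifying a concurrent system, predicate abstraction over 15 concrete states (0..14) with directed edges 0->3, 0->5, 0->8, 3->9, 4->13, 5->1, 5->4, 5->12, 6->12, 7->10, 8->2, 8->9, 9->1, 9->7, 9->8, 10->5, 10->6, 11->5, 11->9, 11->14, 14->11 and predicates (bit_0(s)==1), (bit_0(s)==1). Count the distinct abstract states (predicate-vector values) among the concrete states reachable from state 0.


BFS from 0:
Concrete reachable: {0, 1, 2, 3, 4, 5, 6, 7, 8, 9, 10, 12, 13}
Abstract via predicates (bit_0(s)==1), (bit_0(s)==1):
  (0,0) <- {0, 2, 4, 6, 8, 10, 12}
  (1,1) <- {1, 3, 5, 7, 9, 13}
Distinct abstract states = 2

2


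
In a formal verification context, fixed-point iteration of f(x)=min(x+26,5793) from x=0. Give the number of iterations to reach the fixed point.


Step 1: x=0, cap=5793, increment=26
Step 2: x grows by 26 each step until capped at 5793; fixed point is x=5793
Step 3: iterations = ceil(5793/26) = 223

223


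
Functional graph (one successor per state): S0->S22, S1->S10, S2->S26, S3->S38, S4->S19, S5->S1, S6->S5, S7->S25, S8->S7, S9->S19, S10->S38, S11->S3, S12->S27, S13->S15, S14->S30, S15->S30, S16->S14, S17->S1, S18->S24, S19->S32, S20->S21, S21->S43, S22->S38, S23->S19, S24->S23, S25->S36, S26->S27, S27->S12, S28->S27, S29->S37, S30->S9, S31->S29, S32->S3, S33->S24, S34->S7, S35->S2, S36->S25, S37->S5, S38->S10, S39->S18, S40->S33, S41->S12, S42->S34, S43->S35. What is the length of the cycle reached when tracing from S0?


Trace from S0 until a state repeats:
  S0 -> S22 -> S38 -> S10 -> S38
S38 first seen at step 2, revisited at step 4.
Cycle length = 4 - 2 = 2

2


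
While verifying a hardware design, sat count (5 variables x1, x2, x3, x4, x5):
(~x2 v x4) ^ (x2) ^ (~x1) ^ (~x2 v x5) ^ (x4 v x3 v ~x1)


CNF with 5 clauses over 5 vars (32 assignments).
An assignment satisfies CNF iff every clause has >=1 true literal.
Check each row (bits = x1,x2,x3,x4,x5; clause T/F shown):
  row 0 [00000]: clauses=TFTTT -> 0
  row 1 [00001]: clauses=TFTTT -> 0
  row 2 [00010]: clauses=TFTTT -> 0
  row 3 [00011]: clauses=TFTTT -> 0
  row 4 [00100]: clauses=TFTTT -> 0
  row 5 [00101]: clauses=TFTTT -> 0
  row 6 [00110]: clauses=TFTTT -> 0
  row 7 [00111]: clauses=TFTTT -> 0
  row 8 [01000]: clauses=FTTFT -> 0
  row 9 [01001]: clauses=FTTTT -> 0
  row 10 [01010]: clauses=TTTFT -> 0
  row 11 [01011]: clauses=TTTTT -> 1
  row 12 [01100]: clauses=FTTFT -> 0
  row 13 [01101]: clauses=FTTTT -> 0
  row 14 [01110]: clauses=TTTFT -> 0
  row 15 [01111]: clauses=TTTTT -> 1
  row 16 [10000]: clauses=TFFTF -> 0
  row 17 [10001]: clauses=TFFTF -> 0
  row 18 [10010]: clauses=TFFTT -> 0
  row 19 [10011]: clauses=TFFTT -> 0
  row 20 [10100]: clauses=TFFTT -> 0
  row 21 [10101]: clauses=TFFTT -> 0
  row 22 [10110]: clauses=TFFTT -> 0
  row 23 [10111]: clauses=TFFTT -> 0
  row 24 [11000]: clauses=FTFFF -> 0
  row 25 [11001]: clauses=FTFTF -> 0
  row 26 [11010]: clauses=TTFFT -> 0
  row 27 [11011]: clauses=TTFTT -> 0
  row 28 [11100]: clauses=FTFFT -> 0
  row 29 [11101]: clauses=FTFTT -> 0
  row 30 [11110]: clauses=TTFFT -> 0
  row 31 [11111]: clauses=TTFTT -> 0
Full result column, 8 rows per line (x1,x2 fixed per line; x3,x4,x5 runs 000..111 left to right):
  rows 0-7 [x1,x2=00]: 00000000  (ones: 0)
  rows 8-15 [x1,x2=01]: 00010001  (ones: 2)
  rows 16-23 [x1,x2=10]: 00000000  (ones: 0)
  rows 24-31 [x1,x2=11]: 00000000  (ones: 0)
Satisfying assignments = 0+2+0+0 = 2

2


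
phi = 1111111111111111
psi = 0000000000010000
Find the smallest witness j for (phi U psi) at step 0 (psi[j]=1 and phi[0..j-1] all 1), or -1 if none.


(phi U psi) at 0: need smallest j with psi[j]=1 and phi[i]=1 for all i in [0,j).
Scan from step 0:
  step 0: phi=1, psi=0 -> continue
  step 1: phi=1, psi=0 -> continue
  step 2: phi=1, psi=0 -> continue
  step 3: phi=1, psi=0 -> continue
  step 11: psi=1 and phi held for [0,11) -> witness found
Witness step = 11

11


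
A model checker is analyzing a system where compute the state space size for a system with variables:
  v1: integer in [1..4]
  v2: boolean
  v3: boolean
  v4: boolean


State space = product of domain sizes of all variables.
Domain sizes:
  v1 (integer in [1..4]): 4
  v2 (boolean): 2
  v3 (boolean): 2
  v4 (boolean): 2
Product = 4 * 2 * 2 * 2 = 32

32


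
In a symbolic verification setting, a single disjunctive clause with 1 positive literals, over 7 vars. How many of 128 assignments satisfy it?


Step 1: Total=2^7=128
Step 2: Unsat when all 1 false: 2^6=64
Step 3: Sat=128-64=64

64


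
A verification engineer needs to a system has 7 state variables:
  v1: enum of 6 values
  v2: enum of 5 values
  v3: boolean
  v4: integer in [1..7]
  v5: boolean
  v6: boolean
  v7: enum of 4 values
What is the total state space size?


State space = product of domain sizes of all variables.
Domain sizes:
  v1 (enum of 6 values): 6
  v2 (enum of 5 values): 5
  v3 (boolean): 2
  v4 (integer in [1..7]): 7
  v5 (boolean): 2
  v6 (boolean): 2
  v7 (enum of 4 values): 4
Product = 6 * 5 * 2 * 7 * 2 * 2 * 4 = 6720

6720


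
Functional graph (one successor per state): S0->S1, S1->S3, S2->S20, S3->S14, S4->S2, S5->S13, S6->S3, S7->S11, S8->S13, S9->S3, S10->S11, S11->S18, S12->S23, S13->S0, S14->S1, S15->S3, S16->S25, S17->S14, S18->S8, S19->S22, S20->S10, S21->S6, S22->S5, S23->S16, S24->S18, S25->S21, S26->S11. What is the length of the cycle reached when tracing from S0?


Trace from S0 until a state repeats:
  S0 -> S1 -> S3 -> S14 -> S1
S1 first seen at step 1, revisited at step 4.
Cycle length = 4 - 1 = 3

3


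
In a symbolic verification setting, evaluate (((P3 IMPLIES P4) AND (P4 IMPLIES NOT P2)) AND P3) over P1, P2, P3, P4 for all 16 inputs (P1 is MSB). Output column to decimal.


Formula: (((P3 IMPLIES P4) AND (P4 IMPLIES NOT P2)) AND P3) over P1, P2, P3, P4 (16 rows)
Evaluate each row (bits = P1,P2,P3,P4, MSB first):
  row 0 [0000]: (((0 IMPLIES 0) AND (0 IMPLIES NOT 0)) AND 0) -> 0
  row 1 [0001]: (((0 IMPLIES 1) AND (1 IMPLIES NOT 0)) AND 0) -> 0
  row 2 [0010]: (((1 IMPLIES 0) AND (0 IMPLIES NOT 0)) AND 1) -> 0
  row 3 [0011]: (((1 IMPLIES 1) AND (1 IMPLIES NOT 0)) AND 1) -> 1
  row 4 [0100]: (((0 IMPLIES 0) AND (0 IMPLIES NOT 1)) AND 0) -> 0
  row 5 [0101]: (((0 IMPLIES 1) AND (1 IMPLIES NOT 1)) AND 0) -> 0
  row 6 [0110]: (((1 IMPLIES 0) AND (0 IMPLIES NOT 1)) AND 1) -> 0
  row 7 [0111]: (((1 IMPLIES 1) AND (1 IMPLIES NOT 1)) AND 1) -> 0
  row 8 [1000]: (((0 IMPLIES 0) AND (0 IMPLIES NOT 0)) AND 0) -> 0
  row 9 [1001]: (((0 IMPLIES 1) AND (1 IMPLIES NOT 0)) AND 0) -> 0
  row 10 [1010]: (((1 IMPLIES 0) AND (0 IMPLIES NOT 0)) AND 1) -> 0
  row 11 [1011]: (((1 IMPLIES 1) AND (1 IMPLIES NOT 0)) AND 1) -> 1
  row 12 [1100]: (((0 IMPLIES 0) AND (0 IMPLIES NOT 1)) AND 0) -> 0
  row 13 [1101]: (((0 IMPLIES 1) AND (1 IMPLIES NOT 1)) AND 0) -> 0
  row 14 [1110]: (((1 IMPLIES 0) AND (0 IMPLIES NOT 1)) AND 1) -> 0
  row 15 [1111]: (((1 IMPLIES 1) AND (1 IMPLIES NOT 1)) AND 1) -> 0
Full result column, 4 rows per line (P1,P2 fixed per line; P3,P4 runs 00..11 left to right):
  rows 0-3 [P1,P2=00]: 0001  = hex 1
  rows 4-7 [P1,P2=01]: 0000  = hex 0
  rows 8-11 [P1,P2=10]: 0001  = hex 1
  rows 12-15 [P1,P2=11]: 0000  = hex 0
Output column (row 0 .. row 15) = 0001000000010000
Output column grouped in 4s = 0001 0000 0001 0000 = 0x1010
Convert to decimal digit by digit (value = value*16 + digit):
  1 -> 1
  1*16 + 0 = 16
  16*16 + 1 = 257
  257*16 + 0 = 4112
Decimal = 4112

4112


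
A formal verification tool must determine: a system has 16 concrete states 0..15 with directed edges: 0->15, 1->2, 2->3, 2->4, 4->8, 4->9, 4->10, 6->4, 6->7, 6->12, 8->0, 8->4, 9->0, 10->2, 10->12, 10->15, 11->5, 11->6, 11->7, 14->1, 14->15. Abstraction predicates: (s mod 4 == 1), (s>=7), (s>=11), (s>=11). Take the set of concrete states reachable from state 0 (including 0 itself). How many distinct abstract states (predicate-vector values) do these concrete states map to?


BFS from 0:
Concrete reachable: {0, 15}
Abstract via predicates (s mod 4 == 1), (s>=7), (s>=11), (s>=11):
  (0,0,0,0) <- {0}
  (0,1,1,1) <- {15}
Distinct abstract states = 2

2


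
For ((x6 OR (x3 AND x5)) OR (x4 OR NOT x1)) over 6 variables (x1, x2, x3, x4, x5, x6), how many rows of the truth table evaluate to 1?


Formula: ((x6 OR (x3 AND x5)) OR (x4 OR NOT x1)) over 6 vars (64 rows)
Evaluate each row (x1, x2, x3, x4, x5, x6 as bits, MSB first):
  row 0 [000000]: ((0 OR (0 AND 0)) OR (0 OR NOT 0)) -> 1
  row 1 [000001]: ((1 OR (0 AND 0)) OR (0 OR NOT 0)) -> 1
  row 2 [000010]: ((0 OR (0 AND 1)) OR (0 OR NOT 0)) -> 1
  row 3 [000011]: ((1 OR (0 AND 1)) OR (0 OR NOT 0)) -> 1
  row 4 [000100]: ((0 OR (0 AND 0)) OR (1 OR NOT 0)) -> 1
  (every remaining row is evaluated the same way; all 64 results are listed next)
Full result column, 8 rows per line (x1,x2,x3 fixed per line; x4,x5,x6 runs 000..111 left to right):
  rows 0-7 [x1,x2,x3=000]: 11111111  (ones: 8)
  rows 8-15 [x1,x2,x3=001]: 11111111  (ones: 8)
  rows 16-23 [x1,x2,x3=010]: 11111111  (ones: 8)
  rows 24-31 [x1,x2,x3=011]: 11111111  (ones: 8)
  rows 32-39 [x1,x2,x3=100]: 01011111  (ones: 6)
  rows 40-47 [x1,x2,x3=101]: 01111111  (ones: 7)
  rows 48-55 [x1,x2,x3=110]: 01011111  (ones: 6)
  rows 56-63 [x1,x2,x3=111]: 01111111  (ones: 7)
Count of 1-rows = 8+8+8+8+6+7+6+7 = 58

58


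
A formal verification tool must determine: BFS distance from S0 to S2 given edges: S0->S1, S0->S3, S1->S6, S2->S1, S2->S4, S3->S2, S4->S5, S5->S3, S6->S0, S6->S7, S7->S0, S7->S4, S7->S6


BFS layer-by-layer from S0:
  dist 0: {S0}
  dist 1: {S1, S3}
  dist 2: {S2, S6}
  -> S2 reached at distance 2
Shortest path length = 2

2


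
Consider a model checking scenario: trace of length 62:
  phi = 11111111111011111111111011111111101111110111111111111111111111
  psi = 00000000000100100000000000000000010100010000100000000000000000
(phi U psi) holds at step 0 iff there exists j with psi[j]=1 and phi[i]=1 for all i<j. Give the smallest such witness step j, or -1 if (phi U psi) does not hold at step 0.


(phi U psi) at 0: need smallest j with psi[j]=1 and phi[i]=1 for all i in [0,j).
Scan from step 0:
  step 0: phi=1, psi=0 -> continue
  step 1: phi=1, psi=0 -> continue
  step 2: phi=1, psi=0 -> continue
  step 3: phi=1, psi=0 -> continue
  step 11: psi=1 and phi held for [0,11) -> witness found
Witness step = 11

11


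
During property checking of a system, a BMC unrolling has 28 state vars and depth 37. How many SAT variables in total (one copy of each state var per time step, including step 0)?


BMC unrolls to depth k, creating one copy of each state var for steps 0..k.
Step count = 37 + 1 = 38 (steps 0 through 37)
Vars per step = 28
Total = 28 * 38 = 1064

1064


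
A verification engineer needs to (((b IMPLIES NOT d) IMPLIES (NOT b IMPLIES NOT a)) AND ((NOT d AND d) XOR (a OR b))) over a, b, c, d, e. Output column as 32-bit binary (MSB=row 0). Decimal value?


Formula: (((b IMPLIES NOT d) IMPLIES (NOT b IMPLIES NOT a)) AND ((NOT d AND d) XOR (a OR b))) over a, b, c, d, e (32 rows)
Evaluate each row (bits = a,b,c,d,e, MSB first):
  row 0 [00000]: (((0 IMPLIES NOT 0) IMPLIES (NOT 0 IMPLIES NOT 0)) AND ((NOT 0 AND 0) XOR (0 OR 0))) -> 0
  row 1 [00001]: (((0 IMPLIES NOT 0) IMPLIES (NOT 0 IMPLIES NOT 0)) AND ((NOT 0 AND 0) XOR (0 OR 0))) -> 0
  row 2 [00010]: (((0 IMPLIES NOT 1) IMPLIES (NOT 0 IMPLIES NOT 0)) AND ((NOT 1 AND 1) XOR (0 OR 0))) -> 0
  row 3 [00011]: (((0 IMPLIES NOT 1) IMPLIES (NOT 0 IMPLIES NOT 0)) AND ((NOT 1 AND 1) XOR (0 OR 0))) -> 0
  row 4 [00100]: (((0 IMPLIES NOT 0) IMPLIES (NOT 0 IMPLIES NOT 0)) AND ((NOT 0 AND 0) XOR (0 OR 0))) -> 0
  row 5 [00101]: (((0 IMPLIES NOT 0) IMPLIES (NOT 0 IMPLIES NOT 0)) AND ((NOT 0 AND 0) XOR (0 OR 0))) -> 0
  row 6 [00110]: (((0 IMPLIES NOT 1) IMPLIES (NOT 0 IMPLIES NOT 0)) AND ((NOT 1 AND 1) XOR (0 OR 0))) -> 0
  row 7 [00111]: (((0 IMPLIES NOT 1) IMPLIES (NOT 0 IMPLIES NOT 0)) AND ((NOT 1 AND 1) XOR (0 OR 0))) -> 0
  row 8 [01000]: (((1 IMPLIES NOT 0) IMPLIES (NOT 1 IMPLIES NOT 0)) AND ((NOT 0 AND 0) XOR (0 OR 1))) -> 1
  row 9 [01001]: (((1 IMPLIES NOT 0) IMPLIES (NOT 1 IMPLIES NOT 0)) AND ((NOT 0 AND 0) XOR (0 OR 1))) -> 1
  row 10 [01010]: (((1 IMPLIES NOT 1) IMPLIES (NOT 1 IMPLIES NOT 0)) AND ((NOT 1 AND 1) XOR (0 OR 1))) -> 1
  row 11 [01011]: (((1 IMPLIES NOT 1) IMPLIES (NOT 1 IMPLIES NOT 0)) AND ((NOT 1 AND 1) XOR (0 OR 1))) -> 1
  row 12 [01100]: (((1 IMPLIES NOT 0) IMPLIES (NOT 1 IMPLIES NOT 0)) AND ((NOT 0 AND 0) XOR (0 OR 1))) -> 1
  row 13 [01101]: (((1 IMPLIES NOT 0) IMPLIES (NOT 1 IMPLIES NOT 0)) AND ((NOT 0 AND 0) XOR (0 OR 1))) -> 1
  row 14 [01110]: (((1 IMPLIES NOT 1) IMPLIES (NOT 1 IMPLIES NOT 0)) AND ((NOT 1 AND 1) XOR (0 OR 1))) -> 1
  row 15 [01111]: (((1 IMPLIES NOT 1) IMPLIES (NOT 1 IMPLIES NOT 0)) AND ((NOT 1 AND 1) XOR (0 OR 1))) -> 1
  row 16 [10000]: (((0 IMPLIES NOT 0) IMPLIES (NOT 0 IMPLIES NOT 1)) AND ((NOT 0 AND 0) XOR (1 OR 0))) -> 0
  row 17 [10001]: (((0 IMPLIES NOT 0) IMPLIES (NOT 0 IMPLIES NOT 1)) AND ((NOT 0 AND 0) XOR (1 OR 0))) -> 0
  row 18 [10010]: (((0 IMPLIES NOT 1) IMPLIES (NOT 0 IMPLIES NOT 1)) AND ((NOT 1 AND 1) XOR (1 OR 0))) -> 0
  row 19 [10011]: (((0 IMPLIES NOT 1) IMPLIES (NOT 0 IMPLIES NOT 1)) AND ((NOT 1 AND 1) XOR (1 OR 0))) -> 0
  row 20 [10100]: (((0 IMPLIES NOT 0) IMPLIES (NOT 0 IMPLIES NOT 1)) AND ((NOT 0 AND 0) XOR (1 OR 0))) -> 0
  row 21 [10101]: (((0 IMPLIES NOT 0) IMPLIES (NOT 0 IMPLIES NOT 1)) AND ((NOT 0 AND 0) XOR (1 OR 0))) -> 0
  row 22 [10110]: (((0 IMPLIES NOT 1) IMPLIES (NOT 0 IMPLIES NOT 1)) AND ((NOT 1 AND 1) XOR (1 OR 0))) -> 0
  row 23 [10111]: (((0 IMPLIES NOT 1) IMPLIES (NOT 0 IMPLIES NOT 1)) AND ((NOT 1 AND 1) XOR (1 OR 0))) -> 0
  row 24 [11000]: (((1 IMPLIES NOT 0) IMPLIES (NOT 1 IMPLIES NOT 1)) AND ((NOT 0 AND 0) XOR (1 OR 1))) -> 1
  row 25 [11001]: (((1 IMPLIES NOT 0) IMPLIES (NOT 1 IMPLIES NOT 1)) AND ((NOT 0 AND 0) XOR (1 OR 1))) -> 1
  row 26 [11010]: (((1 IMPLIES NOT 1) IMPLIES (NOT 1 IMPLIES NOT 1)) AND ((NOT 1 AND 1) XOR (1 OR 1))) -> 1
  row 27 [11011]: (((1 IMPLIES NOT 1) IMPLIES (NOT 1 IMPLIES NOT 1)) AND ((NOT 1 AND 1) XOR (1 OR 1))) -> 1
  row 28 [11100]: (((1 IMPLIES NOT 0) IMPLIES (NOT 1 IMPLIES NOT 1)) AND ((NOT 0 AND 0) XOR (1 OR 1))) -> 1
  row 29 [11101]: (((1 IMPLIES NOT 0) IMPLIES (NOT 1 IMPLIES NOT 1)) AND ((NOT 0 AND 0) XOR (1 OR 1))) -> 1
  row 30 [11110]: (((1 IMPLIES NOT 1) IMPLIES (NOT 1 IMPLIES NOT 1)) AND ((NOT 1 AND 1) XOR (1 OR 1))) -> 1
  row 31 [11111]: (((1 IMPLIES NOT 1) IMPLIES (NOT 1 IMPLIES NOT 1)) AND ((NOT 1 AND 1) XOR (1 OR 1))) -> 1
Full result column, 4 rows per line (a,b,c fixed per line; d,e runs 00..11 left to right):
  rows 0-3 [a,b,c=000]: 0000  = hex 0
  rows 4-7 [a,b,c=001]: 0000  = hex 0
  rows 8-11 [a,b,c=010]: 1111  = hex F
  rows 12-15 [a,b,c=011]: 1111  = hex F
  rows 16-19 [a,b,c=100]: 0000  = hex 0
  rows 20-23 [a,b,c=101]: 0000  = hex 0
  rows 24-27 [a,b,c=110]: 1111  = hex F
  rows 28-31 [a,b,c=111]: 1111  = hex F
Output column (row 0 .. row 31) = 00000000111111110000000011111111
Output column grouped in 4s = 0000 0000 1111 1111 0000 0000 1111 1111 = 0x00FF00FF
Convert to decimal digit by digit (value = value*16 + digit):
  0 -> 0
  0*16 + 0 = 0
  0*16 + 15 (F) = 15
  15*16 + 15 (F) = 255
  255*16 + 0 = 4080
  4080*16 + 0 = 65280
  65280*16 + 15 (F) = 1044495
  1044495*16 + 15 (F) = 16711935
Decimal = 16711935

16711935


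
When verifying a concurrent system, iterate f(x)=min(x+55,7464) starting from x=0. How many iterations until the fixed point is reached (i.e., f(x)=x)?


Step 1: x=0, cap=7464, increment=55
Step 2: x grows by 55 each step until capped at 7464; fixed point is x=7464
Step 3: iterations = ceil(7464/55) = 136

136


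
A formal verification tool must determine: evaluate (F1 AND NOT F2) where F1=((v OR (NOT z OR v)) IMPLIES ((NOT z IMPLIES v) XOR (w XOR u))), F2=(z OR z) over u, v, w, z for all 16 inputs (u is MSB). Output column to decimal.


F1 = ((v OR (NOT z OR v)) IMPLIES ((NOT z IMPLIES v) XOR (w XOR u)))
F2 = (z OR z)
Counterexample to F1=>F2 is where F1=1 and F2=0.
Evaluate each row (bits = u,v,w,z, MSB first):
  row 0 [0000]: F1=0 F2=0 -> F1&~F2 -> 0
  row 1 [0001]: F1=1 F2=1 -> F1&~F2 -> 0
  row 2 [0010]: F1=1 F2=0 -> F1&~F2 -> 1
  row 3 [0011]: F1=1 F2=1 -> F1&~F2 -> 0
  row 4 [0100]: F1=1 F2=0 -> F1&~F2 -> 1
  row 5 [0101]: F1=1 F2=1 -> F1&~F2 -> 0
  row 6 [0110]: F1=0 F2=0 -> F1&~F2 -> 0
  row 7 [0111]: F1=0 F2=1 -> F1&~F2 -> 0
  row 8 [1000]: F1=1 F2=0 -> F1&~F2 -> 1
  row 9 [1001]: F1=1 F2=1 -> F1&~F2 -> 0
  row 10 [1010]: F1=0 F2=0 -> F1&~F2 -> 0
  row 11 [1011]: F1=1 F2=1 -> F1&~F2 -> 0
  row 12 [1100]: F1=0 F2=0 -> F1&~F2 -> 0
  row 13 [1101]: F1=0 F2=1 -> F1&~F2 -> 0
  row 14 [1110]: F1=1 F2=0 -> F1&~F2 -> 1
  row 15 [1111]: F1=1 F2=1 -> F1&~F2 -> 0
Full result column, 4 rows per line (u,v fixed per line; w,z runs 00..11 left to right):
  rows 0-3 [u,v=00]: 0010  = hex 2
  rows 4-7 [u,v=01]: 1000  = hex 8
  rows 8-11 [u,v=10]: 1000  = hex 8
  rows 12-15 [u,v=11]: 0010  = hex 2
Counterexample vector (row 0 .. row 15) = 0010100010000010
Output column grouped in 4s = 0010 1000 1000 0010 = 0x2882
Convert to decimal digit by digit (value = value*16 + digit):
  2 -> 2
  2*16 + 8 = 40
  40*16 + 8 = 648
  648*16 + 2 = 10370
Decimal = 10370

10370


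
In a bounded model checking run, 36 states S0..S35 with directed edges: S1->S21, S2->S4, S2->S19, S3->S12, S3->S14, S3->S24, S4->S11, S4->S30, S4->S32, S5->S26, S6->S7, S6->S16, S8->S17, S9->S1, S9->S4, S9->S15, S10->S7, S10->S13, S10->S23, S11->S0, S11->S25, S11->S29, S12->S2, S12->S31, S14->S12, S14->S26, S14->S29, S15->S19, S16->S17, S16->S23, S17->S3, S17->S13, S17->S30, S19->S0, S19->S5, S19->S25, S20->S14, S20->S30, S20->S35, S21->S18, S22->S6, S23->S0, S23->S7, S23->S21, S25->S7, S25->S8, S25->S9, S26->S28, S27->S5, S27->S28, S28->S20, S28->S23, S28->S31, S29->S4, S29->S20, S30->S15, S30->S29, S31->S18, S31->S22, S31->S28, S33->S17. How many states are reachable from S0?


BFS from S0:
  layer 0: {S0}
Reachable set: {S0}
Count = 1

1


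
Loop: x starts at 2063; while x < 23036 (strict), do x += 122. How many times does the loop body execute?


Step 1: x goes from 2063 toward 23036 by 122; the body runs while x<23036, so iterations = ceil((bound-start)/step)
Step 2: Distance=20973
Step 3: ceil(20973/122)=172

172


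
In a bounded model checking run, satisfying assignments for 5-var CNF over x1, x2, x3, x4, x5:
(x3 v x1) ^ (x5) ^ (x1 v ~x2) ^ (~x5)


CNF with 4 clauses over 5 vars (32 assignments).
An assignment satisfies CNF iff every clause has >=1 true literal.
Check each row (bits = x1,x2,x3,x4,x5; clause T/F shown):
  row 0 [00000]: clauses=FFTT -> 0
  row 1 [00001]: clauses=FTTF -> 0
  row 2 [00010]: clauses=FFTT -> 0
  row 3 [00011]: clauses=FTTF -> 0
  row 4 [00100]: clauses=TFTT -> 0
  row 5 [00101]: clauses=TTTF -> 0
  row 6 [00110]: clauses=TFTT -> 0
  row 7 [00111]: clauses=TTTF -> 0
  row 8 [01000]: clauses=FFFT -> 0
  row 9 [01001]: clauses=FTFF -> 0
  row 10 [01010]: clauses=FFFT -> 0
  row 11 [01011]: clauses=FTFF -> 0
  row 12 [01100]: clauses=TFFT -> 0
  row 13 [01101]: clauses=TTFF -> 0
  row 14 [01110]: clauses=TFFT -> 0
  row 15 [01111]: clauses=TTFF -> 0
  row 16 [10000]: clauses=TFTT -> 0
  row 17 [10001]: clauses=TTTF -> 0
  row 18 [10010]: clauses=TFTT -> 0
  row 19 [10011]: clauses=TTTF -> 0
  row 20 [10100]: clauses=TFTT -> 0
  row 21 [10101]: clauses=TTTF -> 0
  row 22 [10110]: clauses=TFTT -> 0
  row 23 [10111]: clauses=TTTF -> 0
  row 24 [11000]: clauses=TFTT -> 0
  row 25 [11001]: clauses=TTTF -> 0
  row 26 [11010]: clauses=TFTT -> 0
  row 27 [11011]: clauses=TTTF -> 0
  row 28 [11100]: clauses=TFTT -> 0
  row 29 [11101]: clauses=TTTF -> 0
  row 30 [11110]: clauses=TFTT -> 0
  row 31 [11111]: clauses=TTTF -> 0
Full result column, 8 rows per line (x1,x2 fixed per line; x3,x4,x5 runs 000..111 left to right):
  rows 0-7 [x1,x2=00]: 00000000  (ones: 0)
  rows 8-15 [x1,x2=01]: 00000000  (ones: 0)
  rows 16-23 [x1,x2=10]: 00000000  (ones: 0)
  rows 24-31 [x1,x2=11]: 00000000  (ones: 0)
Satisfying assignments = 0+0+0+0 = 0

0


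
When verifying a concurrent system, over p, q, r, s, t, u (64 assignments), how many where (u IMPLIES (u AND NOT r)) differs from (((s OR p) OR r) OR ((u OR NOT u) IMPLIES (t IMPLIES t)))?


F1 = (u IMPLIES (u AND NOT r))
F2 = (((s OR p) OR r) OR ((u OR NOT u) IMPLIES (t IMPLIES t)))
Evaluate both on each of 64 rows (bits = p,q,r,s,t,u):
  row 0 [000000]: F1=1 F2=1 -> 0
  row 1 [000001]: F1=1 F2=1 -> 0
  row 2 [000010]: F1=1 F2=1 -> 0
  row 3 [000011]: F1=1 F2=1 -> 0
  row 4 [000100]: F1=1 F2=1 -> 0
  (every remaining row is evaluated the same way; all 64 results are listed next)
Full result column, 8 rows per line (p,q,r fixed per line; s,t,u runs 000..111 left to right):
  rows 0-7 [p,q,r=000]: 00000000  (ones: 0)
  rows 8-15 [p,q,r=001]: 01010101  (ones: 4)
  rows 16-23 [p,q,r=010]: 00000000  (ones: 0)
  rows 24-31 [p,q,r=011]: 01010101  (ones: 4)
  rows 32-39 [p,q,r=100]: 00000000  (ones: 0)
  rows 40-47 [p,q,r=101]: 01010101  (ones: 4)
  rows 48-55 [p,q,r=110]: 00000000  (ones: 0)
  rows 56-63 [p,q,r=111]: 01010101  (ones: 4)
Disagreements = 0+4+0+4+0+4+0+4 = 16

16


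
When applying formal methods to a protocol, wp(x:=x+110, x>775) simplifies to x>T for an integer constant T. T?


Formula: wp(x:=E, P) = P[E/x] (substitute E for x in postcondition)
Step 1: Postcondition: x>775
Step 2: Substitute x+110 for x: x+110>775
Step 3: Solve for x: x > 775-110 = 665

665


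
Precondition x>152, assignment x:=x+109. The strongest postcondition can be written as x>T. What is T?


Formula: sp(P, x:=E) = exists old_x. (x = E[old_x/x]) AND P[old_x/x] (old_x is the value of x before the assignment; eliminate old_x by solving x = E[old_x/x] for old_x)
Step 1: Precondition P: x>152, i.e. old_x > 152
Step 2: Assignment gives x = old_x + 109, so old_x = x - 109
Step 3: Substitute into P: x - 109 > 152
Step 4: Simplify: x > 152+109 = 261

261


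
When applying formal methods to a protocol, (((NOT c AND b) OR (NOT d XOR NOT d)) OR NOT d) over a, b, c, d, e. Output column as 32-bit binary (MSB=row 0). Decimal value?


Formula: (((NOT c AND b) OR (NOT d XOR NOT d)) OR NOT d) over a, b, c, d, e (32 rows)
Evaluate each row (bits = a,b,c,d,e, MSB first):
  row 0 [00000]: (((NOT 0 AND 0) OR (NOT 0 XOR NOT 0)) OR NOT 0) -> 1
  row 1 [00001]: (((NOT 0 AND 0) OR (NOT 0 XOR NOT 0)) OR NOT 0) -> 1
  row 2 [00010]: (((NOT 0 AND 0) OR (NOT 1 XOR NOT 1)) OR NOT 1) -> 0
  row 3 [00011]: (((NOT 0 AND 0) OR (NOT 1 XOR NOT 1)) OR NOT 1) -> 0
  row 4 [00100]: (((NOT 1 AND 0) OR (NOT 0 XOR NOT 0)) OR NOT 0) -> 1
  row 5 [00101]: (((NOT 1 AND 0) OR (NOT 0 XOR NOT 0)) OR NOT 0) -> 1
  row 6 [00110]: (((NOT 1 AND 0) OR (NOT 1 XOR NOT 1)) OR NOT 1) -> 0
  row 7 [00111]: (((NOT 1 AND 0) OR (NOT 1 XOR NOT 1)) OR NOT 1) -> 0
  row 8 [01000]: (((NOT 0 AND 1) OR (NOT 0 XOR NOT 0)) OR NOT 0) -> 1
  row 9 [01001]: (((NOT 0 AND 1) OR (NOT 0 XOR NOT 0)) OR NOT 0) -> 1
  row 10 [01010]: (((NOT 0 AND 1) OR (NOT 1 XOR NOT 1)) OR NOT 1) -> 1
  row 11 [01011]: (((NOT 0 AND 1) OR (NOT 1 XOR NOT 1)) OR NOT 1) -> 1
  row 12 [01100]: (((NOT 1 AND 1) OR (NOT 0 XOR NOT 0)) OR NOT 0) -> 1
  row 13 [01101]: (((NOT 1 AND 1) OR (NOT 0 XOR NOT 0)) OR NOT 0) -> 1
  row 14 [01110]: (((NOT 1 AND 1) OR (NOT 1 XOR NOT 1)) OR NOT 1) -> 0
  row 15 [01111]: (((NOT 1 AND 1) OR (NOT 1 XOR NOT 1)) OR NOT 1) -> 0
  row 16 [10000]: (((NOT 0 AND 0) OR (NOT 0 XOR NOT 0)) OR NOT 0) -> 1
  row 17 [10001]: (((NOT 0 AND 0) OR (NOT 0 XOR NOT 0)) OR NOT 0) -> 1
  row 18 [10010]: (((NOT 0 AND 0) OR (NOT 1 XOR NOT 1)) OR NOT 1) -> 0
  row 19 [10011]: (((NOT 0 AND 0) OR (NOT 1 XOR NOT 1)) OR NOT 1) -> 0
  row 20 [10100]: (((NOT 1 AND 0) OR (NOT 0 XOR NOT 0)) OR NOT 0) -> 1
  row 21 [10101]: (((NOT 1 AND 0) OR (NOT 0 XOR NOT 0)) OR NOT 0) -> 1
  row 22 [10110]: (((NOT 1 AND 0) OR (NOT 1 XOR NOT 1)) OR NOT 1) -> 0
  row 23 [10111]: (((NOT 1 AND 0) OR (NOT 1 XOR NOT 1)) OR NOT 1) -> 0
  row 24 [11000]: (((NOT 0 AND 1) OR (NOT 0 XOR NOT 0)) OR NOT 0) -> 1
  row 25 [11001]: (((NOT 0 AND 1) OR (NOT 0 XOR NOT 0)) OR NOT 0) -> 1
  row 26 [11010]: (((NOT 0 AND 1) OR (NOT 1 XOR NOT 1)) OR NOT 1) -> 1
  row 27 [11011]: (((NOT 0 AND 1) OR (NOT 1 XOR NOT 1)) OR NOT 1) -> 1
  row 28 [11100]: (((NOT 1 AND 1) OR (NOT 0 XOR NOT 0)) OR NOT 0) -> 1
  row 29 [11101]: (((NOT 1 AND 1) OR (NOT 0 XOR NOT 0)) OR NOT 0) -> 1
  row 30 [11110]: (((NOT 1 AND 1) OR (NOT 1 XOR NOT 1)) OR NOT 1) -> 0
  row 31 [11111]: (((NOT 1 AND 1) OR (NOT 1 XOR NOT 1)) OR NOT 1) -> 0
Full result column, 4 rows per line (a,b,c fixed per line; d,e runs 00..11 left to right):
  rows 0-3 [a,b,c=000]: 1100  = hex C
  rows 4-7 [a,b,c=001]: 1100  = hex C
  rows 8-11 [a,b,c=010]: 1111  = hex F
  rows 12-15 [a,b,c=011]: 1100  = hex C
  rows 16-19 [a,b,c=100]: 1100  = hex C
  rows 20-23 [a,b,c=101]: 1100  = hex C
  rows 24-27 [a,b,c=110]: 1111  = hex F
  rows 28-31 [a,b,c=111]: 1100  = hex C
Output column (row 0 .. row 31) = 11001100111111001100110011111100
Output column grouped in 4s = 1100 1100 1111 1100 1100 1100 1111 1100 = 0xCCFCCCFC
Convert to decimal digit by digit (value = value*16 + digit):
  C -> 12
  12*16 + 12 (C) = 204
  204*16 + 15 (F) = 3279
  3279*16 + 12 (C) = 52476
  52476*16 + 12 (C) = 839628
  839628*16 + 12 (C) = 13434060
  13434060*16 + 15 (F) = 214944975
  214944975*16 + 12 (C) = 3439119612
Decimal = 3439119612

3439119612


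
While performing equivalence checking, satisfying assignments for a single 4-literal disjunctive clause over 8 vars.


Step 1: Total=2^8=256
Step 2: Unsat when all 4 false: 2^4=16
Step 3: Sat=256-16=240

240


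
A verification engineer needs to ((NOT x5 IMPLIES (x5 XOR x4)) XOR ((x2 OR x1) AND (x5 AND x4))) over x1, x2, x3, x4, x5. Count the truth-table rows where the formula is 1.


Formula: ((NOT x5 IMPLIES (x5 XOR x4)) XOR ((x2 OR x1) AND (x5 AND x4))) over 5 vars (32 rows)
Evaluate each row (x1, x2, x3, x4, x5 as bits, MSB first):
  row 0 [00000]: ((NOT 0 IMPLIES (0 XOR 0)) XOR ((0 OR 0) AND (0 AND 0))) -> 0
  row 1 [00001]: ((NOT 1 IMPLIES (1 XOR 0)) XOR ((0 OR 0) AND (1 AND 0))) -> 1
  row 2 [00010]: ((NOT 0 IMPLIES (0 XOR 1)) XOR ((0 OR 0) AND (0 AND 1))) -> 1
  row 3 [00011]: ((NOT 1 IMPLIES (1 XOR 1)) XOR ((0 OR 0) AND (1 AND 1))) -> 1
  row 4 [00100]: ((NOT 0 IMPLIES (0 XOR 0)) XOR ((0 OR 0) AND (0 AND 0))) -> 0
  row 5 [00101]: ((NOT 1 IMPLIES (1 XOR 0)) XOR ((0 OR 0) AND (1 AND 0))) -> 1
  row 6 [00110]: ((NOT 0 IMPLIES (0 XOR 1)) XOR ((0 OR 0) AND (0 AND 1))) -> 1
  row 7 [00111]: ((NOT 1 IMPLIES (1 XOR 1)) XOR ((0 OR 0) AND (1 AND 1))) -> 1
  row 8 [01000]: ((NOT 0 IMPLIES (0 XOR 0)) XOR ((1 OR 0) AND (0 AND 0))) -> 0
  row 9 [01001]: ((NOT 1 IMPLIES (1 XOR 0)) XOR ((1 OR 0) AND (1 AND 0))) -> 1
  row 10 [01010]: ((NOT 0 IMPLIES (0 XOR 1)) XOR ((1 OR 0) AND (0 AND 1))) -> 1
  row 11 [01011]: ((NOT 1 IMPLIES (1 XOR 1)) XOR ((1 OR 0) AND (1 AND 1))) -> 0
  row 12 [01100]: ((NOT 0 IMPLIES (0 XOR 0)) XOR ((1 OR 0) AND (0 AND 0))) -> 0
  row 13 [01101]: ((NOT 1 IMPLIES (1 XOR 0)) XOR ((1 OR 0) AND (1 AND 0))) -> 1
  row 14 [01110]: ((NOT 0 IMPLIES (0 XOR 1)) XOR ((1 OR 0) AND (0 AND 1))) -> 1
  row 15 [01111]: ((NOT 1 IMPLIES (1 XOR 1)) XOR ((1 OR 0) AND (1 AND 1))) -> 0
  row 16 [10000]: ((NOT 0 IMPLIES (0 XOR 0)) XOR ((0 OR 1) AND (0 AND 0))) -> 0
  row 17 [10001]: ((NOT 1 IMPLIES (1 XOR 0)) XOR ((0 OR 1) AND (1 AND 0))) -> 1
  row 18 [10010]: ((NOT 0 IMPLIES (0 XOR 1)) XOR ((0 OR 1) AND (0 AND 1))) -> 1
  row 19 [10011]: ((NOT 1 IMPLIES (1 XOR 1)) XOR ((0 OR 1) AND (1 AND 1))) -> 0
  row 20 [10100]: ((NOT 0 IMPLIES (0 XOR 0)) XOR ((0 OR 1) AND (0 AND 0))) -> 0
  row 21 [10101]: ((NOT 1 IMPLIES (1 XOR 0)) XOR ((0 OR 1) AND (1 AND 0))) -> 1
  row 22 [10110]: ((NOT 0 IMPLIES (0 XOR 1)) XOR ((0 OR 1) AND (0 AND 1))) -> 1
  row 23 [10111]: ((NOT 1 IMPLIES (1 XOR 1)) XOR ((0 OR 1) AND (1 AND 1))) -> 0
  row 24 [11000]: ((NOT 0 IMPLIES (0 XOR 0)) XOR ((1 OR 1) AND (0 AND 0))) -> 0
  row 25 [11001]: ((NOT 1 IMPLIES (1 XOR 0)) XOR ((1 OR 1) AND (1 AND 0))) -> 1
  row 26 [11010]: ((NOT 0 IMPLIES (0 XOR 1)) XOR ((1 OR 1) AND (0 AND 1))) -> 1
  row 27 [11011]: ((NOT 1 IMPLIES (1 XOR 1)) XOR ((1 OR 1) AND (1 AND 1))) -> 0
  row 28 [11100]: ((NOT 0 IMPLIES (0 XOR 0)) XOR ((1 OR 1) AND (0 AND 0))) -> 0
  row 29 [11101]: ((NOT 1 IMPLIES (1 XOR 0)) XOR ((1 OR 1) AND (1 AND 0))) -> 1
  row 30 [11110]: ((NOT 0 IMPLIES (0 XOR 1)) XOR ((1 OR 1) AND (0 AND 1))) -> 1
  row 31 [11111]: ((NOT 1 IMPLIES (1 XOR 1)) XOR ((1 OR 1) AND (1 AND 1))) -> 0
Full result column, 8 rows per line (x1,x2 fixed per line; x3,x4,x5 runs 000..111 left to right):
  rows 0-7 [x1,x2=00]: 01110111  (ones: 6)
  rows 8-15 [x1,x2=01]: 01100110  (ones: 4)
  rows 16-23 [x1,x2=10]: 01100110  (ones: 4)
  rows 24-31 [x1,x2=11]: 01100110  (ones: 4)
Count of 1-rows = 6+4+4+4 = 18

18


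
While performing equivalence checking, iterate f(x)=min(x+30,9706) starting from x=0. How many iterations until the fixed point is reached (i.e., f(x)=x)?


Step 1: x=0, cap=9706, increment=30
Step 2: x grows by 30 each step until capped at 9706; fixed point is x=9706
Step 3: iterations = ceil(9706/30) = 324

324


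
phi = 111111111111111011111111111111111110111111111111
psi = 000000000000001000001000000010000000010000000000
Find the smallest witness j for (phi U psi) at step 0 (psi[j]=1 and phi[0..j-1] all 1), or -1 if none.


(phi U psi) at 0: need smallest j with psi[j]=1 and phi[i]=1 for all i in [0,j).
Scan from step 0:
  step 0: phi=1, psi=0 -> continue
  step 1: phi=1, psi=0 -> continue
  step 2: phi=1, psi=0 -> continue
  step 3: phi=1, psi=0 -> continue
  step 14: psi=1 and phi held for [0,14) -> witness found
Witness step = 14

14


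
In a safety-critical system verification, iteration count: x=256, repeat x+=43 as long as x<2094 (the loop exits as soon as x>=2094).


Step 1: x goes from 256 toward 2094 by 43; the body runs while x<2094, so iterations = ceil((bound-start)/step)
Step 2: Distance=1838
Step 3: ceil(1838/43)=43

43


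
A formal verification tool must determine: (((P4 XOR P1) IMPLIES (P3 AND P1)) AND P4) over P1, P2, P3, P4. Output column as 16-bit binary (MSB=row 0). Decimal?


Formula: (((P4 XOR P1) IMPLIES (P3 AND P1)) AND P4) over P1, P2, P3, P4 (16 rows)
Evaluate each row (bits = P1,P2,P3,P4, MSB first):
  row 0 [0000]: (((0 XOR 0) IMPLIES (0 AND 0)) AND 0) -> 0
  row 1 [0001]: (((1 XOR 0) IMPLIES (0 AND 0)) AND 1) -> 0
  row 2 [0010]: (((0 XOR 0) IMPLIES (1 AND 0)) AND 0) -> 0
  row 3 [0011]: (((1 XOR 0) IMPLIES (1 AND 0)) AND 1) -> 0
  row 4 [0100]: (((0 XOR 0) IMPLIES (0 AND 0)) AND 0) -> 0
  row 5 [0101]: (((1 XOR 0) IMPLIES (0 AND 0)) AND 1) -> 0
  row 6 [0110]: (((0 XOR 0) IMPLIES (1 AND 0)) AND 0) -> 0
  row 7 [0111]: (((1 XOR 0) IMPLIES (1 AND 0)) AND 1) -> 0
  row 8 [1000]: (((0 XOR 1) IMPLIES (0 AND 1)) AND 0) -> 0
  row 9 [1001]: (((1 XOR 1) IMPLIES (0 AND 1)) AND 1) -> 1
  row 10 [1010]: (((0 XOR 1) IMPLIES (1 AND 1)) AND 0) -> 0
  row 11 [1011]: (((1 XOR 1) IMPLIES (1 AND 1)) AND 1) -> 1
  row 12 [1100]: (((0 XOR 1) IMPLIES (0 AND 1)) AND 0) -> 0
  row 13 [1101]: (((1 XOR 1) IMPLIES (0 AND 1)) AND 1) -> 1
  row 14 [1110]: (((0 XOR 1) IMPLIES (1 AND 1)) AND 0) -> 0
  row 15 [1111]: (((1 XOR 1) IMPLIES (1 AND 1)) AND 1) -> 1
Full result column, 4 rows per line (P1,P2 fixed per line; P3,P4 runs 00..11 left to right):
  rows 0-3 [P1,P2=00]: 0000  = hex 0
  rows 4-7 [P1,P2=01]: 0000  = hex 0
  rows 8-11 [P1,P2=10]: 0101  = hex 5
  rows 12-15 [P1,P2=11]: 0101  = hex 5
Output column (row 0 .. row 15) = 0000000001010101
Output column grouped in 4s = 0000 0000 0101 0101 = 0x0055
Convert to decimal digit by digit (value = value*16 + digit):
  0 -> 0
  0*16 + 0 = 0
  0*16 + 5 = 5
  5*16 + 5 = 85
Decimal = 85

85


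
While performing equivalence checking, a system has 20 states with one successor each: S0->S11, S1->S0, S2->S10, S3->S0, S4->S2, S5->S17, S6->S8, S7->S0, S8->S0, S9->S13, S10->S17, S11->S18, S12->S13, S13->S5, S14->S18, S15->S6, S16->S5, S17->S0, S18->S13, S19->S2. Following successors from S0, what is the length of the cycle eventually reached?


Trace from S0 until a state repeats:
  S0 -> S11 -> S18 -> S13 -> S5 -> S17 -> S0
S0 first seen at step 0, revisited at step 6.
Cycle length = 6 - 0 = 6

6


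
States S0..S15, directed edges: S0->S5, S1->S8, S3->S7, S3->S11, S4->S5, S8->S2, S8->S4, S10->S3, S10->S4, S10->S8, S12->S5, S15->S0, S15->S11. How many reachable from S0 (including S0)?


BFS from S0:
  layer 0: {S0}
  layer 1: {S5}
Reachable set: {S0, S5}
Count = 2

2


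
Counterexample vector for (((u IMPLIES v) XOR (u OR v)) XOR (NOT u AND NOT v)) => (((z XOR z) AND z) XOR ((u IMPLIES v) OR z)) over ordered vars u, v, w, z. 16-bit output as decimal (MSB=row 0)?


F1 = (((u IMPLIES v) XOR (u OR v)) XOR (NOT u AND NOT v))
F2 = (((z XOR z) AND z) XOR ((u IMPLIES v) OR z))
Counterexample to F1=>F2 is where F1=1 and F2=0.
Evaluate each row (bits = u,v,w,z, MSB first):
  row 0 [0000]: F1=0 F2=1 -> F1&~F2 -> 0
  row 1 [0001]: F1=0 F2=1 -> F1&~F2 -> 0
  row 2 [0010]: F1=0 F2=1 -> F1&~F2 -> 0
  row 3 [0011]: F1=0 F2=1 -> F1&~F2 -> 0
  row 4 [0100]: F1=0 F2=1 -> F1&~F2 -> 0
  row 5 [0101]: F1=0 F2=1 -> F1&~F2 -> 0
  row 6 [0110]: F1=0 F2=1 -> F1&~F2 -> 0
  row 7 [0111]: F1=0 F2=1 -> F1&~F2 -> 0
  row 8 [1000]: F1=1 F2=0 -> F1&~F2 -> 1
  row 9 [1001]: F1=1 F2=1 -> F1&~F2 -> 0
  row 10 [1010]: F1=1 F2=0 -> F1&~F2 -> 1
  row 11 [1011]: F1=1 F2=1 -> F1&~F2 -> 0
  row 12 [1100]: F1=0 F2=1 -> F1&~F2 -> 0
  row 13 [1101]: F1=0 F2=1 -> F1&~F2 -> 0
  row 14 [1110]: F1=0 F2=1 -> F1&~F2 -> 0
  row 15 [1111]: F1=0 F2=1 -> F1&~F2 -> 0
Full result column, 4 rows per line (u,v fixed per line; w,z runs 00..11 left to right):
  rows 0-3 [u,v=00]: 0000  = hex 0
  rows 4-7 [u,v=01]: 0000  = hex 0
  rows 8-11 [u,v=10]: 1010  = hex A
  rows 12-15 [u,v=11]: 0000  = hex 0
Counterexample vector (row 0 .. row 15) = 0000000010100000
Output column grouped in 4s = 0000 0000 1010 0000 = 0x00A0
Convert to decimal digit by digit (value = value*16 + digit):
  0 -> 0
  0*16 + 0 = 0
  0*16 + 10 (A) = 10
  10*16 + 0 = 160
Decimal = 160

160


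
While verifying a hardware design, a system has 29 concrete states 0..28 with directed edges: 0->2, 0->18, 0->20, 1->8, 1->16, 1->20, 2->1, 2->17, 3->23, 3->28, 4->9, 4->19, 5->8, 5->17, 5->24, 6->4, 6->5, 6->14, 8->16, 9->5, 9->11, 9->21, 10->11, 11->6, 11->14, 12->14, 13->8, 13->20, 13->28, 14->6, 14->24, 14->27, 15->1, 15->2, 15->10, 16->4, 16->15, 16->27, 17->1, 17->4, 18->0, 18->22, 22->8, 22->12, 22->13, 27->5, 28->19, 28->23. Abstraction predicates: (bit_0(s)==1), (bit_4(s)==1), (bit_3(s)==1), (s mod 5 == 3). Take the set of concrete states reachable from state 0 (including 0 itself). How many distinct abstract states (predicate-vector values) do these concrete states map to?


BFS from 0:
Concrete reachable: {0, 1, 2, 4, 5, 6, 8, 9, 10, 11, 12, 13, 14, 15, 16, 17, 18, 19, 20, 21, 22, 23, 24, 27, 28}
Abstract via predicates (bit_0(s)==1), (bit_4(s)==1), (bit_3(s)==1), (s mod 5 == 3):
  (0,0,0,0) <- {0, 2, 4, 6}
  (0,0,1,0) <- {10, 12, 14}
  (0,0,1,1) <- {8}
  (0,1,0,0) <- {16, 20, 22}
  (0,1,0,1) <- {18}
  (0,1,1,0) <- {24}
  (0,1,1,1) <- {28}
  (1,0,0,0) <- {1, 5}
  (1,0,1,0) <- {9, 11, 15}
  (1,0,1,1) <- {13}
  (1,1,0,0) <- {17, 19, 21}
  (1,1,0,1) <- {23}
  (1,1,1,0) <- {27}
Distinct abstract states = 13

13


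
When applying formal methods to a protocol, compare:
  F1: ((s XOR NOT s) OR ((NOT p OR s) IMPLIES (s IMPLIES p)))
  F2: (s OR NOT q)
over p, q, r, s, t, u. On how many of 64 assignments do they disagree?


F1 = ((s XOR NOT s) OR ((NOT p OR s) IMPLIES (s IMPLIES p)))
F2 = (s OR NOT q)
Evaluate both on each of 64 rows (bits = p,q,r,s,t,u):
  row 0 [000000]: F1=1 F2=1 -> 0
  row 1 [000001]: F1=1 F2=1 -> 0
  row 2 [000010]: F1=1 F2=1 -> 0
  row 3 [000011]: F1=1 F2=1 -> 0
  row 4 [000100]: F1=1 F2=1 -> 0
  (every remaining row is evaluated the same way; all 64 results are listed next)
Full result column, 8 rows per line (p,q,r fixed per line; s,t,u runs 000..111 left to right):
  rows 0-7 [p,q,r=000]: 00000000  (ones: 0)
  rows 8-15 [p,q,r=001]: 00000000  (ones: 0)
  rows 16-23 [p,q,r=010]: 11110000  (ones: 4)
  rows 24-31 [p,q,r=011]: 11110000  (ones: 4)
  rows 32-39 [p,q,r=100]: 00000000  (ones: 0)
  rows 40-47 [p,q,r=101]: 00000000  (ones: 0)
  rows 48-55 [p,q,r=110]: 11110000  (ones: 4)
  rows 56-63 [p,q,r=111]: 11110000  (ones: 4)
Disagreements = 0+0+4+4+0+0+4+4 = 16

16


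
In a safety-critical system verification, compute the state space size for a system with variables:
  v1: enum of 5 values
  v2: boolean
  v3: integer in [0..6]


State space = product of domain sizes of all variables.
Domain sizes:
  v1 (enum of 5 values): 5
  v2 (boolean): 2
  v3 (integer in [0..6]): 7
Product = 5 * 2 * 7 = 70

70


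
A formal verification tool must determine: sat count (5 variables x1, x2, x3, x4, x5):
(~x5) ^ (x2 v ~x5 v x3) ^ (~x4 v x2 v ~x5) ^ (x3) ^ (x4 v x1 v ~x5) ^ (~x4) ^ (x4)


CNF with 7 clauses over 5 vars (32 assignments).
An assignment satisfies CNF iff every clause has >=1 true literal.
Check each row (bits = x1,x2,x3,x4,x5; clause T/F shown):
  row 0 [00000]: clauses=TTTFTTF -> 0
  row 1 [00001]: clauses=FFTFFTF -> 0
  row 2 [00010]: clauses=TTTFTFT -> 0
  row 3 [00011]: clauses=FFFFTFT -> 0
  row 4 [00100]: clauses=TTTTTTF -> 0
  row 5 [00101]: clauses=FTTTFTF -> 0
  row 6 [00110]: clauses=TTTTTFT -> 0
  row 7 [00111]: clauses=FTFTTFT -> 0
  row 8 [01000]: clauses=TTTFTTF -> 0
  row 9 [01001]: clauses=FTTFFTF -> 0
  row 10 [01010]: clauses=TTTFTFT -> 0
  row 11 [01011]: clauses=FTTFTFT -> 0
  row 12 [01100]: clauses=TTTTTTF -> 0
  row 13 [01101]: clauses=FTTTFTF -> 0
  row 14 [01110]: clauses=TTTTTFT -> 0
  row 15 [01111]: clauses=FTTTTFT -> 0
  row 16 [10000]: clauses=TTTFTTF -> 0
  row 17 [10001]: clauses=FFTFTTF -> 0
  row 18 [10010]: clauses=TTTFTFT -> 0
  row 19 [10011]: clauses=FFFFTFT -> 0
  row 20 [10100]: clauses=TTTTTTF -> 0
  row 21 [10101]: clauses=FTTTTTF -> 0
  row 22 [10110]: clauses=TTTTTFT -> 0
  row 23 [10111]: clauses=FTFTTFT -> 0
  row 24 [11000]: clauses=TTTFTTF -> 0
  row 25 [11001]: clauses=FTTFTTF -> 0
  row 26 [11010]: clauses=TTTFTFT -> 0
  row 27 [11011]: clauses=FTTFTFT -> 0
  row 28 [11100]: clauses=TTTTTTF -> 0
  row 29 [11101]: clauses=FTTTTTF -> 0
  row 30 [11110]: clauses=TTTTTFT -> 0
  row 31 [11111]: clauses=FTTTTFT -> 0
Full result column, 8 rows per line (x1,x2 fixed per line; x3,x4,x5 runs 000..111 left to right):
  rows 0-7 [x1,x2=00]: 00000000  (ones: 0)
  rows 8-15 [x1,x2=01]: 00000000  (ones: 0)
  rows 16-23 [x1,x2=10]: 00000000  (ones: 0)
  rows 24-31 [x1,x2=11]: 00000000  (ones: 0)
Satisfying assignments = 0+0+0+0 = 0

0


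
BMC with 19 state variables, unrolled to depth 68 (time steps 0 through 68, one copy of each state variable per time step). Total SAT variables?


BMC unrolls to depth k, creating one copy of each state var for steps 0..k.
Step count = 68 + 1 = 69 (steps 0 through 68)
Vars per step = 19
Total = 19 * 69 = 1311

1311


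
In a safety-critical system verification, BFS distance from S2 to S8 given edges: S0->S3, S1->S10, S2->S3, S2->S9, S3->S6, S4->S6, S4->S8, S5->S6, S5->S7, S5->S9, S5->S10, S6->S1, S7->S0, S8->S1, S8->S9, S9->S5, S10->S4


BFS layer-by-layer from S2:
  dist 0: {S2}
  dist 1: {S3, S9}
  dist 2: {S5, S6}
  dist 3: {S1, S7, S10}
  dist 4: {S0, S4}
  dist 5: {S8}
  -> S8 reached at distance 5
Shortest path length = 5

5


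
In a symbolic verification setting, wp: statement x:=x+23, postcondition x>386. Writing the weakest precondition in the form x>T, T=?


Formula: wp(x:=E, P) = P[E/x] (substitute E for x in postcondition)
Step 1: Postcondition: x>386
Step 2: Substitute x+23 for x: x+23>386
Step 3: Solve for x: x > 386-23 = 363

363


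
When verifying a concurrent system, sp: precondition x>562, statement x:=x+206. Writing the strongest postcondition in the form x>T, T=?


Formula: sp(P, x:=E) = exists old_x. (x = E[old_x/x]) AND P[old_x/x] (old_x is the value of x before the assignment; eliminate old_x by solving x = E[old_x/x] for old_x)
Step 1: Precondition P: x>562, i.e. old_x > 562
Step 2: Assignment gives x = old_x + 206, so old_x = x - 206
Step 3: Substitute into P: x - 206 > 562
Step 4: Simplify: x > 562+206 = 768

768
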